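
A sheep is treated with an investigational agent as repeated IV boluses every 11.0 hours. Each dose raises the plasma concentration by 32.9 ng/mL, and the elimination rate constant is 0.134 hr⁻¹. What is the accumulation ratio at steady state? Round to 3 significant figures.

1.30

Fraction remaining after one interval: e^(−kτ) = e^(−0.1340 × 11.0) = 0.2290
R = 1 / (1 − 0.2290) = 1 / 0.7710 ≈ 1.30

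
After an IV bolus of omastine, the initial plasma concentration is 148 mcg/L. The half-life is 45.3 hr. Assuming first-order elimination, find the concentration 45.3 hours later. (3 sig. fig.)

k = ln 2 / 45.3 = 0.01530 hr⁻¹
45.3 hr is 1.000 half-lives, so C = 148 × (1/2)^1.000 = 148 × 0.5000 ≈ 74.0 mcg/L

74.0 mcg/L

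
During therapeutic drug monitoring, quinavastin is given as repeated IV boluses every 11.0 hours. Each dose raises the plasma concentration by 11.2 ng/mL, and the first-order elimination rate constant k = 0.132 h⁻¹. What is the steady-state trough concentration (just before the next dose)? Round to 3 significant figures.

3.42 ng/mL

Fraction remaining after one interval: e^(−kτ) = e^(−0.1320 × 11.0) = 0.2341
R = 1 / (1 − 0.2341) = 1.306
Css,max = 11.2 × 1.306 = 14.62 ng/mL
Css,min = Css,max × e^(−kτ) = 14.62 × 0.2341 ≈ 3.42 ng/mL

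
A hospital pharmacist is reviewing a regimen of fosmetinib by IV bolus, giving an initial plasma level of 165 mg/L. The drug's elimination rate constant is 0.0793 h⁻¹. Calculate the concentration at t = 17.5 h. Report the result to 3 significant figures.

C(t) = C₀ e^(−kt) = 165 × e^(−0.07930 × 17.5) = 165 × e^(−1.388) = 165 × 0.2496 ≈ 41.2 mg/L

41.2 mg/L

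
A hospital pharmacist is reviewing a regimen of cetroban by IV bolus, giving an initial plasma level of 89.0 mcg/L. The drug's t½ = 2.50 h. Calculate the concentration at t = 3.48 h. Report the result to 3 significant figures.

33.9 mcg/L

k = ln 2 / 2.50 = 0.2773 h⁻¹
C(t) = C₀ e^(−kt) = 89.0 × e^(−0.2773 × 3.48) = 89.0 × e^(−0.9649) = 89.0 × 0.3810 ≈ 33.9 mcg/L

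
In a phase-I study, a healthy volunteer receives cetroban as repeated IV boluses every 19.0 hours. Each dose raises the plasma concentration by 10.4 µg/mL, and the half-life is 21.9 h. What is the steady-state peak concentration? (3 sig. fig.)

k = ln 2 / 21.9 = 0.03165 h⁻¹
Fraction remaining after one interval: e^(−kτ) = e^(−0.03165 × 19.0) = 0.5481
R = 1 / (1 − 0.5481) = 2.213
Css,max = 10.4 × 2.213 ≈ 23.0 µg/mL

23.0 µg/mL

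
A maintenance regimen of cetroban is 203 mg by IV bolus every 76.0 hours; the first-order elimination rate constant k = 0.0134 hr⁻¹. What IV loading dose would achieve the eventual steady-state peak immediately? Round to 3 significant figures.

Accumulation ratio R = 1 / (1 − e^(−kτ)) = 1 / (1 − e^(−0.01340×76.0)) = 1 / (1 − 0.3612) = 1.565
Loading dose = maintenance dose × R = 203 × 1.565 ≈ 318 mg

318 mg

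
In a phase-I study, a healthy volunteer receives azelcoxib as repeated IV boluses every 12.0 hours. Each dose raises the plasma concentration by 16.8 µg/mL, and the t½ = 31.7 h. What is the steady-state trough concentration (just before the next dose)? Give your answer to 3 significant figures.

56.0 µg/mL

k = ln 2 / 31.7 = 0.02187 h⁻¹
Fraction remaining after one interval: e^(−kτ) = e^(−0.02187 × 12.0) = 0.7692
R = 1 / (1 − 0.7692) = 4.333
Css,max = 16.8 × 4.333 = 72.79 µg/mL
Css,min = Css,max × e^(−kτ) = 72.79 × 0.7692 ≈ 56.0 µg/mL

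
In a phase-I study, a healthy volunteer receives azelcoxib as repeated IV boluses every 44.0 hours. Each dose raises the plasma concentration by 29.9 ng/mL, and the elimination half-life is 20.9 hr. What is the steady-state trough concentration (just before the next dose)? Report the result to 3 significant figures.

k = ln 2 / 20.9 = 0.03316 hr⁻¹
Fraction remaining after one interval: e^(−kτ) = e^(−0.03316 × 44.0) = 0.2324
R = 1 / (1 − 0.2324) = 1.303
Css,max = 29.9 × 1.303 = 38.95 ng/mL
Css,min = Css,max × e^(−kτ) = 38.95 × 0.2324 ≈ 9.05 ng/mL

9.05 ng/mL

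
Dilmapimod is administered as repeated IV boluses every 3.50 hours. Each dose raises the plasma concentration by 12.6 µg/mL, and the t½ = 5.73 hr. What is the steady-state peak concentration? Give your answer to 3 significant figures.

k = ln 2 / 5.73 = 0.1210 hr⁻¹
Fraction remaining after one interval: e^(−kτ) = e^(−0.1210 × 3.50) = 0.6548
R = 1 / (1 − 0.6548) = 2.897
Css,max = 12.6 × 2.897 ≈ 36.5 µg/mL

36.5 µg/mL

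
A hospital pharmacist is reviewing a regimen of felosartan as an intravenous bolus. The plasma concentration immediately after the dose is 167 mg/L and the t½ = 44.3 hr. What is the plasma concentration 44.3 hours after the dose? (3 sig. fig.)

83.5 mg/L

k = ln 2 / 44.3 = 0.01565 hr⁻¹
C(t) = C₀ e^(−kt) = 167 × e^(−0.01565 × 44.3) = 167 × e^(−0.6931) = 167 × 0.5000 ≈ 83.5 mg/L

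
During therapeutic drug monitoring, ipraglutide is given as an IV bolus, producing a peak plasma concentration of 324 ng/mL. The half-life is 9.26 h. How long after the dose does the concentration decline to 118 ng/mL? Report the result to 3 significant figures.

13.5 hours

k = ln 2 / 9.26 = 0.07485 h⁻¹
C(t) = C₀ e^(−kt)  ⇒  t = ln(C₀/C) / k
t = ln(324/118) / 0.07485 = 1.010 / 0.07485 ≈ 13.5 hours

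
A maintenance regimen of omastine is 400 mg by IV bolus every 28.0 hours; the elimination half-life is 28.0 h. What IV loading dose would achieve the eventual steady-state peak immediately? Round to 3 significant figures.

800 mg

k = ln 2 / 28.0 = 0.02476 h⁻¹
Accumulation ratio R = 1 / (1 − e^(−kτ)) = 1 / (1 − e^(−0.02476×28.0)) = 1 / (1 − 0.5000) = 2.000
Loading dose = maintenance dose × R = 400 × 2.000 ≈ 800 mg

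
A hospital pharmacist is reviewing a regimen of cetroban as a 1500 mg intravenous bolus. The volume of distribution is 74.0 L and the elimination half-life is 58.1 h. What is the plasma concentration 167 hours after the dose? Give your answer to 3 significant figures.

C₀ = dose / V = 1500 / 74.0 = 20.27 mg/L
k = ln 2 / 58.1 = 0.01193 h⁻¹
C(t) = C₀ e^(−kt) = 20.27 × e^(−0.01193 × 167) = 20.27 × e^(−1.992) = 20.27 × 0.1364 ≈ 2.76 mg/L

2.76 mg/L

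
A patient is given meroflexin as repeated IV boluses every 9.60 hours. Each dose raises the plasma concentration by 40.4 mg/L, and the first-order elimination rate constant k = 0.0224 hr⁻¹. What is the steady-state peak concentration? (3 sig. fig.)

Fraction remaining after one interval: e^(−kτ) = e^(−0.02240 × 9.60) = 0.8065
R = 1 / (1 − 0.8065) = 5.168
Css,max = 40.4 × 5.168 ≈ 209 mg/L

209 mg/L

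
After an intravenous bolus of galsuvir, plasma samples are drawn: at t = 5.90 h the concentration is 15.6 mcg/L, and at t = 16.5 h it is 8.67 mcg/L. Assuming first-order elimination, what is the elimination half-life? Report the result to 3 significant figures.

12.5 hours

k = ln(C₁/C₂) / (t₂ − t₁) = ln(15.6/8.67) / (16.5 − 5.90)
  = 0.5874 / 10.60 = 0.05542 h⁻¹
t½ = ln 2 / k = ln 2 / 0.05542 ≈ 12.5 hours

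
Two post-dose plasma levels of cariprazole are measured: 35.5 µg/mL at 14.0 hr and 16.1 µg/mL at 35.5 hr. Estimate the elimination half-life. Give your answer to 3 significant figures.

k = ln(C₁/C₂) / (t₂ − t₁) = ln(35.5/16.1) / (35.5 − 14.0)
  = 0.7907 / 21.50 = 0.03678 hr⁻¹
t½ = ln 2 / k = ln 2 / 0.03678 ≈ 18.8 hours

18.8 hours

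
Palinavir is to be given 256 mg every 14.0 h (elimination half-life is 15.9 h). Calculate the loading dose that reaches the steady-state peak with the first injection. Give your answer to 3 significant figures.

560 mg

k = ln 2 / 15.9 = 0.04359 h⁻¹
Accumulation ratio R = 1 / (1 − e^(−kτ)) = 1 / (1 − e^(−0.04359×14.0)) = 1 / (1 − 0.5432) = 2.189
Loading dose = maintenance dose × R = 256 × 2.189 ≈ 560 mg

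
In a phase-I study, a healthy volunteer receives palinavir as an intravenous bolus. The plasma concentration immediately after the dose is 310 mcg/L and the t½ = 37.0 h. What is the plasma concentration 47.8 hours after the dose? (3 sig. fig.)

k = ln 2 / 37.0 = 0.01873 h⁻¹
C(t) = C₀ e^(−kt) = 310 × e^(−0.01873 × 47.8) = 310 × e^(−0.8955) = 310 × 0.4084 ≈ 127 mcg/L

127 mcg/L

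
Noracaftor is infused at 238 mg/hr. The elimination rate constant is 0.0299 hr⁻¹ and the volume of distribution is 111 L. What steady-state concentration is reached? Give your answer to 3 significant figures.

71.7 mg/L

CL = k · V = 0.0299 × 111 = 3.319 L/hr
Css = rate / CL = 238 / 3.319 ≈ 71.7 mg/L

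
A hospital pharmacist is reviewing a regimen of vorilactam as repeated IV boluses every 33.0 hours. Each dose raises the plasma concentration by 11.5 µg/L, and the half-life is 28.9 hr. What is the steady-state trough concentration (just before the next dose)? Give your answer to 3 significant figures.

k = ln 2 / 28.9 = 0.02398 hr⁻¹
Fraction remaining after one interval: e^(−kτ) = e^(−0.02398 × 33.0) = 0.4532
R = 1 / (1 − 0.4532) = 1.829
Css,max = 11.5 × 1.829 = 21.03 µg/L
Css,min = Css,max × e^(−kτ) = 21.03 × 0.4532 ≈ 9.53 µg/L

9.53 µg/L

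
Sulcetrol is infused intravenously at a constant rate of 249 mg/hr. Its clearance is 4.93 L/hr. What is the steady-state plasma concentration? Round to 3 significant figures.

Css = infusion rate / CL = 249 / 4.93 ≈ 50.5 mg/L

50.5 mg/L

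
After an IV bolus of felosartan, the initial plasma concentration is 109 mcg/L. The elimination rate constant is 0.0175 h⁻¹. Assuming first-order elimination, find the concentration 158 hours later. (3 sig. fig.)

6.86 mcg/L

C(t) = C₀ e^(−kt) = 109 × e^(−0.01750 × 158) = 109 × e^(−2.765) = 109 × 0.06298 ≈ 6.86 mcg/L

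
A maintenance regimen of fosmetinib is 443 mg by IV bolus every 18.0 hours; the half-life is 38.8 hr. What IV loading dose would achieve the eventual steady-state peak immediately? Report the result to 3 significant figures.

1610 mg

k = ln 2 / 38.8 = 0.01786 hr⁻¹
Accumulation ratio R = 1 / (1 − e^(−kτ)) = 1 / (1 − e^(−0.01786×18.0)) = 1 / (1 − 0.7250) = 3.637
Loading dose = maintenance dose × R = 443 × 3.637 ≈ 1610 mg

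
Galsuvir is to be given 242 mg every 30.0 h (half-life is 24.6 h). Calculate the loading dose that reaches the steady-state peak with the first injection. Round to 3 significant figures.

k = ln 2 / 24.6 = 0.02818 h⁻¹
Accumulation ratio R = 1 / (1 − e^(−kτ)) = 1 / (1 − e^(−0.02818×30.0)) = 1 / (1 − 0.4294) = 1.753
Loading dose = maintenance dose × R = 242 × 1.753 ≈ 424 mg

424 mg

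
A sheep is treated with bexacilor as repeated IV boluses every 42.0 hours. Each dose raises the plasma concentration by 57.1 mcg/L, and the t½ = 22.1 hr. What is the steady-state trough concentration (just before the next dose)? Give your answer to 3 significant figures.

k = ln 2 / 22.1 = 0.03136 hr⁻¹
Fraction remaining after one interval: e^(−kτ) = e^(−0.03136 × 42.0) = 0.2679
R = 1 / (1 − 0.2679) = 1.366
Css,max = 57.1 × 1.366 = 77.99 mcg/L
Css,min = Css,max × e^(−kτ) = 77.99 × 0.2679 ≈ 20.9 mcg/L

20.9 mcg/L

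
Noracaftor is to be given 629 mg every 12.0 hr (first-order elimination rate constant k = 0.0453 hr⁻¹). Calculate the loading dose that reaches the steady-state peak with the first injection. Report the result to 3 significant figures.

1500 mg

Accumulation ratio R = 1 / (1 − e^(−kτ)) = 1 / (1 − e^(−0.04530×12.0)) = 1 / (1 − 0.5807) = 2.385
Loading dose = maintenance dose × R = 629 × 2.385 ≈ 1500 mg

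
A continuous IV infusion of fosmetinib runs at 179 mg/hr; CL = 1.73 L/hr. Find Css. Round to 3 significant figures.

103 mg/L

Css = infusion rate / CL = 179 / 1.73 ≈ 103 mg/L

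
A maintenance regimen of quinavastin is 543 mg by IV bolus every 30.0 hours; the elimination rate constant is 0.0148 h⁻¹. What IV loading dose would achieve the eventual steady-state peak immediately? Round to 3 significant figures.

Accumulation ratio R = 1 / (1 − e^(−kτ)) = 1 / (1 − e^(−0.01480×30.0)) = 1 / (1 − 0.6415) = 2.789
Loading dose = maintenance dose × R = 543 × 2.789 ≈ 1510 mg

1510 mg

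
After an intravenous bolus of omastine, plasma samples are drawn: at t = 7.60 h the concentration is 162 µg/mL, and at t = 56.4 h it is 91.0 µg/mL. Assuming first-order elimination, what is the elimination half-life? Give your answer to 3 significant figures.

58.6 hours

k = ln(C₁/C₂) / (t₂ − t₁) = ln(162/91.0) / (56.4 − 7.60)
  = 0.5767 / 48.80 = 0.01182 h⁻¹
t½ = ln 2 / k = ln 2 / 0.01182 ≈ 58.6 hours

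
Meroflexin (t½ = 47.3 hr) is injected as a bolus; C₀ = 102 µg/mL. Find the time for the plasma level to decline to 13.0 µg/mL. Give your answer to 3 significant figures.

141 hours

k = ln 2 / 47.3 = 0.01465 hr⁻¹
C(t) = C₀ e^(−kt)  ⇒  t = ln(C₀/C) / k
t = ln(102/13.0) / 0.01465 = 2.060 / 0.01465 ≈ 141 hours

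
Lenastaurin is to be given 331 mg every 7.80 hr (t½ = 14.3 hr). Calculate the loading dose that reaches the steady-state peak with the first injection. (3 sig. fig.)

1050 mg

k = ln 2 / 14.3 = 0.04847 hr⁻¹
Accumulation ratio R = 1 / (1 − e^(−kτ)) = 1 / (1 − e^(−0.04847×7.80)) = 1 / (1 − 0.6852) = 3.176
Loading dose = maintenance dose × R = 331 × 3.176 ≈ 1050 mg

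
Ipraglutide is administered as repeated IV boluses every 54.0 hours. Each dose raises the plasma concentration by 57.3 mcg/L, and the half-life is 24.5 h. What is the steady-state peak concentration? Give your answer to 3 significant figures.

k = ln 2 / 24.5 = 0.02829 h⁻¹
Fraction remaining after one interval: e^(−kτ) = e^(−0.02829 × 54.0) = 0.2170
R = 1 / (1 − 0.2170) = 1.277
Css,max = 57.3 × 1.277 ≈ 73.2 mcg/L

73.2 mcg/L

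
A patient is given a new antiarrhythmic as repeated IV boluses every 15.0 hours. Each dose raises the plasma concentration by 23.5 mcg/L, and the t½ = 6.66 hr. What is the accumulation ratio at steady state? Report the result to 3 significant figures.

1.27

k = ln 2 / 6.66 = 0.1041 hr⁻¹
Fraction remaining after one interval: e^(−kτ) = e^(−0.1041 × 15.0) = 0.2099
R = 1 / (1 − 0.2099) = 1 / 0.7901 ≈ 1.27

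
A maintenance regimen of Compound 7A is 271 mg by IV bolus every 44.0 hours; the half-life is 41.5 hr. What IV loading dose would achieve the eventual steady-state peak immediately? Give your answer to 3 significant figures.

521 mg

k = ln 2 / 41.5 = 0.01670 hr⁻¹
Accumulation ratio R = 1 / (1 − e^(−kτ)) = 1 / (1 − e^(−0.01670×44.0)) = 1 / (1 − 0.4796) = 1.921
Loading dose = maintenance dose × R = 271 × 1.921 ≈ 521 mg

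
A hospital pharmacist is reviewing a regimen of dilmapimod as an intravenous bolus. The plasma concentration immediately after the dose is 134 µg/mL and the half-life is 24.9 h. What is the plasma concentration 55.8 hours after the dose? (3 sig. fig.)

k = ln 2 / 24.9 = 0.02784 h⁻¹
C(t) = C₀ e^(−kt) = 134 × e^(−0.02784 × 55.8) = 134 × e^(−1.553) = 134 × 0.2115 ≈ 28.3 µg/mL

28.3 µg/mL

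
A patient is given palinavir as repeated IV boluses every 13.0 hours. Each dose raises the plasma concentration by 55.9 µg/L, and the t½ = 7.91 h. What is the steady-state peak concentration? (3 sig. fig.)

k = ln 2 / 7.91 = 0.08763 h⁻¹
Fraction remaining after one interval: e^(−kτ) = e^(−0.08763 × 13.0) = 0.3201
R = 1 / (1 − 0.3201) = 1.471
Css,max = 55.9 × 1.471 ≈ 82.2 µg/L

82.2 µg/L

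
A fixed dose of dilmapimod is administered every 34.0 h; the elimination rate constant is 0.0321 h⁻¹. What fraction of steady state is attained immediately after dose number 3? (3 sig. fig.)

f_n = 1 − e^(−nkτ) = 1 − e^(−3 × 0.03210 × 34.0) = 1 − e^(−3.274) = 1 − 0.03785 ≈ 0.962

0.962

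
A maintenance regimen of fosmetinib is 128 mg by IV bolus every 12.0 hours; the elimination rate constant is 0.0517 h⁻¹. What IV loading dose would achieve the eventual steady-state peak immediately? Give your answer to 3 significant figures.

277 mg

Accumulation ratio R = 1 / (1 − e^(−kτ)) = 1 / (1 − e^(−0.05170×12.0)) = 1 / (1 − 0.5377) = 2.163
Loading dose = maintenance dose × R = 128 × 2.163 ≈ 277 mg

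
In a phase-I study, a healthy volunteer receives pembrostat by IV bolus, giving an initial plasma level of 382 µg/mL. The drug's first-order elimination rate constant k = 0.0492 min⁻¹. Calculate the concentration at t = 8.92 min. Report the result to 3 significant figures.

246 µg/mL

C(t) = C₀ e^(−kt) = 382 × e^(−0.04920 × 8.92) = 382 × e^(−0.4389) = 382 × 0.6448 ≈ 246 µg/mL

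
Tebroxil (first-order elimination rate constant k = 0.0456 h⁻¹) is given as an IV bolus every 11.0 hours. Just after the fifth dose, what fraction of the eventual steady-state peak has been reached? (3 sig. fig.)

f_n = 1 − e^(−nkτ) = 1 − e^(−5 × 0.04560 × 11.0) = 1 − e^(−2.508) = 1 − 0.08143 ≈ 0.919

0.919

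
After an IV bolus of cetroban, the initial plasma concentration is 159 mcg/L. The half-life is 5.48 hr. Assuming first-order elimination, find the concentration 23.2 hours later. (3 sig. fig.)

8.45 mcg/L

k = ln 2 / 5.48 = 0.1265 hr⁻¹
C(t) = C₀ e^(−kt) = 159 × e^(−0.1265 × 23.2) = 159 × e^(−2.934) = 159 × 0.05316 ≈ 8.45 mcg/L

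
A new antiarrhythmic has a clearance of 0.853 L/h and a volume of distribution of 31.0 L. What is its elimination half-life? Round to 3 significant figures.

k = CL / V = 0.853 / 31.0 = 0.02752 h⁻¹
t½ = ln 2 / k = ln 2 / 0.02752 ≈ 25.2 hours

25.2 hours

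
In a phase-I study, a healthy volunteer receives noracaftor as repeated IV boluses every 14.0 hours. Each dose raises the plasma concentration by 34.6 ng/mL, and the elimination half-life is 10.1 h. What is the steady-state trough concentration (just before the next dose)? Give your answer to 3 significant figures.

k = ln 2 / 10.1 = 0.06863 h⁻¹
Fraction remaining after one interval: e^(−kτ) = e^(−0.06863 × 14.0) = 0.3826
R = 1 / (1 − 0.3826) = 1.620
Css,max = 34.6 × 1.620 = 56.04 ng/mL
Css,min = Css,max × e^(−kτ) = 56.04 × 0.3826 ≈ 21.4 ng/mL

21.4 ng/mL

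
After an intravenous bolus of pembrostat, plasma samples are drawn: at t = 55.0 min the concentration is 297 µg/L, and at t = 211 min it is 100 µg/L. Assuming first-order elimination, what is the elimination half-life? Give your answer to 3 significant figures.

k = ln(C₁/C₂) / (t₂ − t₁) = ln(297/100) / (211 − 55.0)
  = 1.089 / 156.0 = 0.006978 min⁻¹
t½ = ln 2 / k = ln 2 / 0.006978 ≈ 99.3 minutes

99.3 minutes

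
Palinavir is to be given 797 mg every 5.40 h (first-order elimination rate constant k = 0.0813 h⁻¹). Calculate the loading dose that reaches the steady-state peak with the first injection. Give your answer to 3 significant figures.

2240 mg

Accumulation ratio R = 1 / (1 − e^(−kτ)) = 1 / (1 − e^(−0.08130×5.40)) = 1 / (1 − 0.6447) = 2.814
Loading dose = maintenance dose × R = 797 × 2.814 ≈ 2240 mg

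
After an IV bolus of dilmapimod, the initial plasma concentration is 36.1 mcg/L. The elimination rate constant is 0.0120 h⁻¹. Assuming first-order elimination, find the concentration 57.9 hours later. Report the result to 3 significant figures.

18.0 mcg/L

C(t) = C₀ e^(−kt) = 36.1 × e^(−0.01200 × 57.9) = 36.1 × e^(−0.6948) = 36.1 × 0.4992 ≈ 18.0 mcg/L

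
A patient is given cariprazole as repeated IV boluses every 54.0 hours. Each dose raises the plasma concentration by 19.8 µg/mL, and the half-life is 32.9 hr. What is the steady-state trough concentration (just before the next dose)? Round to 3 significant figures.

9.34 µg/mL

k = ln 2 / 32.9 = 0.02107 hr⁻¹
Fraction remaining after one interval: e^(−kτ) = e^(−0.02107 × 54.0) = 0.3206
R = 1 / (1 − 0.3206) = 1.472
Css,max = 19.8 × 1.472 = 29.14 µg/mL
Css,min = Css,max × e^(−kτ) = 29.14 × 0.3206 ≈ 9.34 µg/mL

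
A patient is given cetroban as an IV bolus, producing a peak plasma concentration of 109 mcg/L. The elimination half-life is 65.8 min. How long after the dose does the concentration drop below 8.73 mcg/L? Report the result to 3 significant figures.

k = ln 2 / 65.8 = 0.01053 min⁻¹
C(t) = C₀ e^(−kt)  ⇒  t = ln(C₀/C) / k
t = ln(109/8.73) / 0.01053 = 2.525 / 0.01053 ≈ 240 minutes

240 minutes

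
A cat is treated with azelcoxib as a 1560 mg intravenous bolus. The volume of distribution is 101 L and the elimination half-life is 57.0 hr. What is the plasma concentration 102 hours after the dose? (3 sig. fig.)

4.47 mg/L

C₀ = dose / V = 1560 / 101 = 15.45 mg/L
k = ln 2 / 57.0 = 0.01216 hr⁻¹
C(t) = C₀ e^(−kt) = 15.45 × e^(−0.01216 × 102) = 15.45 × e^(−1.240) = 15.45 × 0.2893 ≈ 4.47 mg/L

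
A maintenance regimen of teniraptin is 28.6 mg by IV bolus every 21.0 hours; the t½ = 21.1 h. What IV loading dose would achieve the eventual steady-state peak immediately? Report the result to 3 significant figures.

k = ln 2 / 21.1 = 0.03285 h⁻¹
Accumulation ratio R = 1 / (1 − e^(−kτ)) = 1 / (1 − e^(−0.03285×21.0)) = 1 / (1 − 0.5016) = 2.007
Loading dose = maintenance dose × R = 28.6 × 2.007 ≈ 57.4 mg

57.4 mg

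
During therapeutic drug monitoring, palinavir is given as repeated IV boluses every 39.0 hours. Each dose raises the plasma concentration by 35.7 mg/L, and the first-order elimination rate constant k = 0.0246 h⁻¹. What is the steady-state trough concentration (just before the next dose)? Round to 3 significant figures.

Fraction remaining after one interval: e^(−kτ) = e^(−0.02460 × 39.0) = 0.3831
R = 1 / (1 − 0.3831) = 1.621
Css,max = 35.7 × 1.621 = 57.87 mg/L
Css,min = Css,max × e^(−kτ) = 57.87 × 0.3831 ≈ 22.2 mg/L

22.2 mg/L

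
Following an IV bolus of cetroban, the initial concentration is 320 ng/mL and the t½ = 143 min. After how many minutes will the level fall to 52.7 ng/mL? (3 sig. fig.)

k = ln 2 / 143 = 0.004847 min⁻¹
C(t) = C₀ e^(−kt)  ⇒  t = ln(C₀/C) / k
t = ln(320/52.7) / 0.004847 = 1.804 / 0.004847 ≈ 372 minutes

372 minutes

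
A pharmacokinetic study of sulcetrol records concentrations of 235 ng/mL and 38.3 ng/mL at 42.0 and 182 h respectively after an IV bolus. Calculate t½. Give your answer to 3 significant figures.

53.5 hours

k = ln(C₁/C₂) / (t₂ − t₁) = ln(235/38.3) / (182 − 42.0)
  = 1.814 / 140.0 = 0.01296 h⁻¹
t½ = ln 2 / k = ln 2 / 0.01296 ≈ 53.5 hours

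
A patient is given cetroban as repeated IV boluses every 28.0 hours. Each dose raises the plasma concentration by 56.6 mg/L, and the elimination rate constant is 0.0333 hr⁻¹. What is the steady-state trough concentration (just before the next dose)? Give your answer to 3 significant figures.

Fraction remaining after one interval: e^(−kτ) = e^(−0.03330 × 28.0) = 0.3936
R = 1 / (1 − 0.3936) = 1.649
Css,max = 56.6 × 1.649 = 93.34 mg/L
Css,min = Css,max × e^(−kτ) = 93.34 × 0.3936 ≈ 36.7 mg/L

36.7 mg/L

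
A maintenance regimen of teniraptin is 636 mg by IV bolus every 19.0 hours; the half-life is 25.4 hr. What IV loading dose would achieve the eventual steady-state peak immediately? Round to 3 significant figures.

k = ln 2 / 25.4 = 0.02729 hr⁻¹
Accumulation ratio R = 1 / (1 − e^(−kτ)) = 1 / (1 − e^(−0.02729×19.0)) = 1 / (1 − 0.5954) = 2.472
Loading dose = maintenance dose × R = 636 × 2.472 ≈ 1570 mg

1570 mg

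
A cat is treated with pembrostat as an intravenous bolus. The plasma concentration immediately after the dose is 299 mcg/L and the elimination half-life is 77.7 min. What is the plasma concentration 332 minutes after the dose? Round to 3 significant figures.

15.5 mcg/L

k = ln 2 / 77.7 = 0.008921 min⁻¹
332 min is 4.273 half-lives, so C = 299 × (1/2)^4.273 = 299 × 0.05173 ≈ 15.5 mcg/L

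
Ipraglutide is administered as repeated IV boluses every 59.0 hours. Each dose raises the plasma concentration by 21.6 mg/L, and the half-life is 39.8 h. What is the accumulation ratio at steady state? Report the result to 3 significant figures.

1.56

k = ln 2 / 39.8 = 0.01742 h⁻¹
Fraction remaining after one interval: e^(−kτ) = e^(−0.01742 × 59.0) = 0.3579
R = 1 / (1 − 0.3579) = 1 / 0.6421 ≈ 1.56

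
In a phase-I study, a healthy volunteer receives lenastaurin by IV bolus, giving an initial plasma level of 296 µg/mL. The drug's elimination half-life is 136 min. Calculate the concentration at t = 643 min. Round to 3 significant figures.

11.2 µg/mL

k = ln 2 / 136 = 0.005097 min⁻¹
643 min is 4.728 half-lives, so C = 296 × (1/2)^4.728 = 296 × 0.03774 ≈ 11.2 µg/mL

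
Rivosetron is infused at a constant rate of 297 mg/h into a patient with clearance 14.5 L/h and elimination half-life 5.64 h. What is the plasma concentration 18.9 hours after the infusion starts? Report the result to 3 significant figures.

18.5 µg/mL

Css = rate / CL = 297 / 14.5 = 20.48 µg/mL
k = ln 2 / 5.64 = 0.1229 h⁻¹
C(t) = Css (1 − e^(−kt)) = 20.48 × (1 − e^(−2.323)) = 20.48 × 0.9020 ≈ 18.5 µg/mL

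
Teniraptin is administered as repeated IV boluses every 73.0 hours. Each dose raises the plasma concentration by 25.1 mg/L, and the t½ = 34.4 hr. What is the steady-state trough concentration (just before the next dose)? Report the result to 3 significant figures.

k = ln 2 / 34.4 = 0.02015 hr⁻¹
Fraction remaining after one interval: e^(−kτ) = e^(−0.02015 × 73.0) = 0.2297
R = 1 / (1 − 0.2297) = 1.298
Css,max = 25.1 × 1.298 = 32.59 mg/L
Css,min = Css,max × e^(−kτ) = 32.59 × 0.2297 ≈ 7.49 mg/L

7.49 mg/L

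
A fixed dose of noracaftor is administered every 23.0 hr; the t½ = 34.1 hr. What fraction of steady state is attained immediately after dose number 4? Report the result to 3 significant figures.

0.846

k = ln 2 / 34.1 = 0.02033 hr⁻¹
f_n = 1 − e^(−nkτ) = 1 − e^(−4 × 0.02033 × 23.0) = 1 − e^(−1.870) = 1 − 0.1541 ≈ 0.846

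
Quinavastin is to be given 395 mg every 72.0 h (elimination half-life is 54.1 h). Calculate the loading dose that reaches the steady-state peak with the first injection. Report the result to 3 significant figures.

k = ln 2 / 54.1 = 0.01281 h⁻¹
Accumulation ratio R = 1 / (1 − e^(−kτ)) = 1 / (1 − e^(−0.01281×72.0)) = 1 / (1 − 0.3975) = 1.660
Loading dose = maintenance dose × R = 395 × 1.660 ≈ 656 mg

656 mg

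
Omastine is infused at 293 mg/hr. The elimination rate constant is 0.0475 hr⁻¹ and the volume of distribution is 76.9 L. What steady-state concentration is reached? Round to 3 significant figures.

CL = k · V = 0.0475 × 76.9 = 3.653 L/hr
Css = rate / CL = 293 / 3.653 ≈ 80.2 µg/mL

80.2 µg/mL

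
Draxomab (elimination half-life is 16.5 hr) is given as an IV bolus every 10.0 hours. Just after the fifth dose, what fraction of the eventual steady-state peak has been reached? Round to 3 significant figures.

k = ln 2 / 16.5 = 0.04201 hr⁻¹
f_n = 1 − e^(−nkτ) = 1 − e^(−5 × 0.04201 × 10.0) = 1 − e^(−2.100) = 1 − 0.1224 ≈ 0.878

0.878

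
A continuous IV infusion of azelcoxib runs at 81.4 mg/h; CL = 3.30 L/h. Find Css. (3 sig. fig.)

Css = infusion rate / CL = 81.4 / 3.30 ≈ 24.7 µg/mL

24.7 µg/mL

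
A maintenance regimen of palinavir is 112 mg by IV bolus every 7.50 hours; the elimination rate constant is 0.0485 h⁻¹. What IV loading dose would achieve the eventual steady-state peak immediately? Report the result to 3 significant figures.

Accumulation ratio R = 1 / (1 − e^(−kτ)) = 1 / (1 − e^(−0.04850×7.50)) = 1 / (1 − 0.6951) = 3.279
Loading dose = maintenance dose × R = 112 × 3.279 ≈ 367 mg

367 mg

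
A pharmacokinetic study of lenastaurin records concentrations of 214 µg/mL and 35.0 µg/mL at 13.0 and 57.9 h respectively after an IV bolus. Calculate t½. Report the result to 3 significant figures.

17.2 hours

k = ln(C₁/C₂) / (t₂ − t₁) = ln(214/35.0) / (57.9 − 13.0)
  = 1.811 / 44.90 = 0.04033 h⁻¹
t½ = ln 2 / k = ln 2 / 0.04033 ≈ 17.2 hours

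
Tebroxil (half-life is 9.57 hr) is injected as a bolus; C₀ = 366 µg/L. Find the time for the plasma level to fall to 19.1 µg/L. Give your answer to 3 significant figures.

k = ln 2 / 9.57 = 0.07243 hr⁻¹
C(t) = C₀ e^(−kt)  ⇒  t = ln(C₀/C) / k
t = ln(366/19.1) / 0.07243 = 2.953 / 0.07243 ≈ 40.8 hours

40.8 hours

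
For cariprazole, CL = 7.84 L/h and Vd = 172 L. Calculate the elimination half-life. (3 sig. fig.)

k = CL / V = 7.84 / 172 = 0.04558 h⁻¹
t½ = ln 2 / k = ln 2 / 0.04558 ≈ 15.2 hours

15.2 hours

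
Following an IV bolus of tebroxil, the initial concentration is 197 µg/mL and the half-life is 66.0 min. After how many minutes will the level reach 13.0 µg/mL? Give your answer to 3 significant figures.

259 minutes

k = ln 2 / 66.0 = 0.01050 min⁻¹
C(t) = C₀ e^(−kt)  ⇒  t = ln(C₀/C) / k
t = ln(197/13.0) / 0.01050 = 2.718 / 0.01050 ≈ 259 minutes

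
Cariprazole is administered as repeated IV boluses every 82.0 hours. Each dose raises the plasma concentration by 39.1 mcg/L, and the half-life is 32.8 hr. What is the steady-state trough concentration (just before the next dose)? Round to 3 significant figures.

k = ln 2 / 32.8 = 0.02113 hr⁻¹
Fraction remaining after one interval: e^(−kτ) = e^(−0.02113 × 82.0) = 0.1768
R = 1 / (1 − 0.1768) = 1.215
Css,max = 39.1 × 1.215 = 47.50 mcg/L
Css,min = Css,max × e^(−kτ) = 47.50 × 0.1768 ≈ 8.40 mcg/L

8.40 mcg/L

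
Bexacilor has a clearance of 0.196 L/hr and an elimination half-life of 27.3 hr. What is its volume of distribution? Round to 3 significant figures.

k = ln 2 / t½ = ln 2 / 27.3 = 0.02539 hr⁻¹
V = CL / k = 0.196 / 0.02539 ≈ 7.72 L

7.72 L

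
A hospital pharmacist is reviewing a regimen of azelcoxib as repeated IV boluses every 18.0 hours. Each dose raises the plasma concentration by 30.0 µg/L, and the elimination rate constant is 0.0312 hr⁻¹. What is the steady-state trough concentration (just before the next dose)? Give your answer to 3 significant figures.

Fraction remaining after one interval: e^(−kτ) = e^(−0.03120 × 18.0) = 0.5703
R = 1 / (1 − 0.5703) = 2.327
Css,max = 30.0 × 2.327 = 69.82 µg/L
Css,min = Css,max × e^(−kτ) = 69.82 × 0.5703 ≈ 39.8 µg/L

39.8 µg/L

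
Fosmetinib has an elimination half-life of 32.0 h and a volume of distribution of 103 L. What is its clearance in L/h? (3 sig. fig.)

k = ln 2 / t½ = ln 2 / 32.0 = 0.02166 h⁻¹
CL = k · V = 0.02166 × 103 ≈ 2.23 L/h

2.23 L/h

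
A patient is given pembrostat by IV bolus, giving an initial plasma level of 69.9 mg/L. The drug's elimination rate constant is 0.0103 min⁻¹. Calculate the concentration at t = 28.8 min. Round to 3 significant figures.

C(t) = C₀ e^(−kt) = 69.9 × e^(−0.01030 × 28.8) = 69.9 × e^(−0.2966) = 69.9 × 0.7433 ≈ 52.0 mg/L

52.0 mg/L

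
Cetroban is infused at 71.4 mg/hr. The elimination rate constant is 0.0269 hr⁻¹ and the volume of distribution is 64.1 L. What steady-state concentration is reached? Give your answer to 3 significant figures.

41.4 µg/mL

CL = k · V = 0.0269 × 64.1 = 1.724 L/hr
Css = rate / CL = 71.4 / 1.724 ≈ 41.4 µg/mL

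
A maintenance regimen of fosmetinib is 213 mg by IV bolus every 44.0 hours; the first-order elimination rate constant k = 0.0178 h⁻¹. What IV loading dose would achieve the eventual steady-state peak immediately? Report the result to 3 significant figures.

392 mg

Accumulation ratio R = 1 / (1 − e^(−kτ)) = 1 / (1 − e^(−0.01780×44.0)) = 1 / (1 − 0.4569) = 1.841
Loading dose = maintenance dose × R = 213 × 1.841 ≈ 392 mg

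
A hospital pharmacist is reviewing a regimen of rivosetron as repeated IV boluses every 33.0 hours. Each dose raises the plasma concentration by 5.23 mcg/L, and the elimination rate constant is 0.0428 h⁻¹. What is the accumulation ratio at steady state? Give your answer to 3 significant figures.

Fraction remaining after one interval: e^(−kτ) = e^(−0.04280 × 33.0) = 0.2436
R = 1 / (1 − 0.2436) = 1 / 0.7564 ≈ 1.32

1.32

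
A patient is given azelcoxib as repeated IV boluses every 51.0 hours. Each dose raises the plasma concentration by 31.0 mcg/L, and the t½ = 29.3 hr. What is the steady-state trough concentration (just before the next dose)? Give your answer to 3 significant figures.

13.2 mcg/L

k = ln 2 / 29.3 = 0.02366 hr⁻¹
Fraction remaining after one interval: e^(−kτ) = e^(−0.02366 × 51.0) = 0.2992
R = 1 / (1 − 0.2992) = 1.427
Css,max = 31.0 × 1.427 = 44.24 mcg/L
Css,min = Css,max × e^(−kτ) = 44.24 × 0.2992 ≈ 13.2 mcg/L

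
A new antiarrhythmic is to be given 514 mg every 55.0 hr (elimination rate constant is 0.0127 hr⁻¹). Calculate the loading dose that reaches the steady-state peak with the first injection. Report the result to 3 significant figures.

Accumulation ratio R = 1 / (1 − e^(−kτ)) = 1 / (1 − e^(−0.01270×55.0)) = 1 / (1 − 0.4973) = 1.989
Loading dose = maintenance dose × R = 514 × 1.989 ≈ 1020 mg

1020 mg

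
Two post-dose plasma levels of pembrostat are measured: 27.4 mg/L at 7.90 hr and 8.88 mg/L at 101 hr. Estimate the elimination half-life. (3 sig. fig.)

57.3 hours

k = ln(C₁/C₂) / (t₂ − t₁) = ln(27.4/8.88) / (101 − 7.90)
  = 1.127 / 93.10 = 0.01210 hr⁻¹
t½ = ln 2 / k = ln 2 / 0.01210 ≈ 57.3 hours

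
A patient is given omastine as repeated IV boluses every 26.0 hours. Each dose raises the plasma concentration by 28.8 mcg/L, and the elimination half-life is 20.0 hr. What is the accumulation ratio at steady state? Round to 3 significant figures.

k = ln 2 / 20.0 = 0.03466 hr⁻¹
Fraction remaining after one interval: e^(−kτ) = e^(−0.03466 × 26.0) = 0.4061
R = 1 / (1 − 0.4061) = 1 / 0.5939 ≈ 1.68

1.68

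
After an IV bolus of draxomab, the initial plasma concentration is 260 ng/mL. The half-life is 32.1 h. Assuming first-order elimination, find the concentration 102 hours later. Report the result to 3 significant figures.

28.7 ng/mL

k = ln 2 / 32.1 = 0.02159 h⁻¹
C(t) = C₀ e^(−kt) = 260 × e^(−0.02159 × 102) = 260 × e^(−2.203) = 260 × 0.1105 ≈ 28.7 ng/mL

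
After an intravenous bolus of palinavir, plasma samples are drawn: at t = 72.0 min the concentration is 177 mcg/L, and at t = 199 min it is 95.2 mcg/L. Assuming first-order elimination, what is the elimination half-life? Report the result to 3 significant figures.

142 minutes

k = ln(C₁/C₂) / (t₂ − t₁) = ln(177/95.2) / (199 − 72.0)
  = 0.6202 / 127.0 = 0.004883 min⁻¹
t½ = ln 2 / k = ln 2 / 0.004883 ≈ 142 minutes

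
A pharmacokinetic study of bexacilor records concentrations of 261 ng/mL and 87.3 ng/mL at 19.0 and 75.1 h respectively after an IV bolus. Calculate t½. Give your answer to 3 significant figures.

k = ln(C₁/C₂) / (t₂ − t₁) = ln(261/87.3) / (75.1 − 19.0)
  = 1.095 / 56.10 = 0.01952 h⁻¹
t½ = ln 2 / k = ln 2 / 0.01952 ≈ 35.5 hours

35.5 hours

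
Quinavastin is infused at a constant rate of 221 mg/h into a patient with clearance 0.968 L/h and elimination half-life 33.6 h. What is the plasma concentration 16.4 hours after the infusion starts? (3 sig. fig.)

Css = rate / CL = 221 / 0.968 = 228.3 µg/mL
k = ln 2 / 33.6 = 0.02063 h⁻¹
C(t) = Css (1 − e^(−kt)) = 228.3 × (1 − e^(−0.3383)) = 228.3 × 0.2870 ≈ 65.5 µg/mL

65.5 µg/mL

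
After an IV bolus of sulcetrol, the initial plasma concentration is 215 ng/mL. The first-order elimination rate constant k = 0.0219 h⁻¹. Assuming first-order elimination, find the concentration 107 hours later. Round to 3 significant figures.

20.6 ng/mL

C(t) = C₀ e^(−kt) = 215 × e^(−0.02190 × 107) = 215 × e^(−2.343) = 215 × 0.09601 ≈ 20.6 ng/mL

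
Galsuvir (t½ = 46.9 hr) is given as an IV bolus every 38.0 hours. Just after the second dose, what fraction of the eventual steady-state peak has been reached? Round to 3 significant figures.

0.675

k = ln 2 / 46.9 = 0.01478 hr⁻¹
f_n = 1 − e^(−nkτ) = 1 − e^(−2 × 0.01478 × 38.0) = 1 − e^(−1.123) = 1 − 0.3252 ≈ 0.675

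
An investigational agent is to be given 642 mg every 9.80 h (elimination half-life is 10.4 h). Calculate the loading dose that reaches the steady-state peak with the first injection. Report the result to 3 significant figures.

k = ln 2 / 10.4 = 0.06665 h⁻¹
Accumulation ratio R = 1 / (1 − e^(−kτ)) = 1 / (1 − e^(−0.06665×9.80)) = 1 / (1 − 0.5204) = 2.085
Loading dose = maintenance dose × R = 642 × 2.085 ≈ 1340 mg

1340 mg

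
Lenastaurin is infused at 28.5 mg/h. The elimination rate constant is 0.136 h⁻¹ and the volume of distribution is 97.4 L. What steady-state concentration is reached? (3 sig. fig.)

2.15 mg/L

CL = k · V = 0.136 × 97.4 = 13.25 L/h
Css = rate / CL = 28.5 / 13.25 ≈ 2.15 mg/L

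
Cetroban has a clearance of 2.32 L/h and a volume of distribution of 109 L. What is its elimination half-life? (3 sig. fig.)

32.6 hours

k = CL / V = 2.32 / 109 = 0.02128 h⁻¹
t½ = ln 2 / k = ln 2 / 0.02128 ≈ 32.6 hours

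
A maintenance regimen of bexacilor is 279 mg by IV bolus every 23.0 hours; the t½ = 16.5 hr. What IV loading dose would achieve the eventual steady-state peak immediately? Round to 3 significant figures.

450 mg

k = ln 2 / 16.5 = 0.04201 hr⁻¹
Accumulation ratio R = 1 / (1 − e^(−kτ)) = 1 / (1 − e^(−0.04201×23.0)) = 1 / (1 − 0.3805) = 1.614
Loading dose = maintenance dose × R = 279 × 1.614 ≈ 450 mg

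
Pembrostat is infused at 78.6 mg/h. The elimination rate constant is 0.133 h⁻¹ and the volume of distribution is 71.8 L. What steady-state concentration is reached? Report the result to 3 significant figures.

CL = k · V = 0.133 × 71.8 = 9.549 L/h
Css = rate / CL = 78.6 / 9.549 ≈ 8.23 µg/mL

8.23 µg/mL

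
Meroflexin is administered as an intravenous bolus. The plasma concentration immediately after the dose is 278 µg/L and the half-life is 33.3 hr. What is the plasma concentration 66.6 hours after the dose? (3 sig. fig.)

k = ln 2 / 33.3 = 0.02082 hr⁻¹
66.6 hr is 2.000 half-lives, so C = 278 × (1/2)^2.000 = 278 × 0.2500 ≈ 69.5 µg/L

69.5 µg/L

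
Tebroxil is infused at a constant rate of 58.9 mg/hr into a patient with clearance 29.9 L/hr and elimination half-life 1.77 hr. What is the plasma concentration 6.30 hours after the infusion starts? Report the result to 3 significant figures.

1.80 mg/L

Css = rate / CL = 58.9 / 29.9 = 1.970 mg/L
k = ln 2 / 1.77 = 0.3916 hr⁻¹
C(t) = Css (1 − e^(−kt)) = 1.970 × (1 − e^(−2.467)) = 1.970 × 0.9152 ≈ 1.80 mg/L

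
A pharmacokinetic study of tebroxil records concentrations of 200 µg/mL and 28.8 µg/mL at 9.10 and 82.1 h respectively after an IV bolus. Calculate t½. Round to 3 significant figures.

26.1 hours

k = ln(C₁/C₂) / (t₂ − t₁) = ln(200/28.8) / (82.1 − 9.10)
  = 1.938 / 73.00 = 0.02655 h⁻¹
t½ = ln 2 / k = ln 2 / 0.02655 ≈ 26.1 hours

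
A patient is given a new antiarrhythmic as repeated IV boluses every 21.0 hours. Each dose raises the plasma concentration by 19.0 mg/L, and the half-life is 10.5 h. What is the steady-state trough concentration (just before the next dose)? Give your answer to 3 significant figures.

6.33 mg/L

k = ln 2 / 10.5 = 0.06601 h⁻¹
Fraction remaining after one interval: e^(−kτ) = e^(−0.06601 × 21.0) = 0.2500
R = 1 / (1 − 0.2500) = 1.333
Css,max = 19.0 × 1.333 = 25.33 mg/L
Css,min = Css,max × e^(−kτ) = 25.33 × 0.2500 ≈ 6.33 mg/L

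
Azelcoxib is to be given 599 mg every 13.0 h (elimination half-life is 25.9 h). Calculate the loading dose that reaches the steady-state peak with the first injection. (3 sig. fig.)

2040 mg

k = ln 2 / 25.9 = 0.02676 h⁻¹
Accumulation ratio R = 1 / (1 − e^(−kτ)) = 1 / (1 − e^(−0.02676×13.0)) = 1 / (1 − 0.7062) = 3.403
Loading dose = maintenance dose × R = 599 × 3.403 ≈ 2040 mg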